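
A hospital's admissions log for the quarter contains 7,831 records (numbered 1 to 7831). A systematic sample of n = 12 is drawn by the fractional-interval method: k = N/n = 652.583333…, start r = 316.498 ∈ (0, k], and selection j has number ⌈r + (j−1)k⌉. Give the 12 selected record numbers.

317, 970, 1622, 2275, 2927, 3580, 4232, 4885, 5538, 6190, 6843, 7495

j=1: r + 0k = 316.498 → ⌈·⌉ = 317
j=2: r + 1k = 969.081333… → ⌈·⌉ = 970
j=3: r + 2k = 1621.664666… → ⌈·⌉ = 1622
j=4: r + 3k = 2274.248 → ⌈·⌉ = 2275
j=5: r + 4k = 2926.831333… → ⌈·⌉ = 2927
j=6: r + 5k = 3579.414666… → ⌈·⌉ = 3580
j=7: r + 6k = 4231.998 → ⌈·⌉ = 4232
j=8: r + 7k = 4884.581333… → ⌈·⌉ = 4885
j=9: r + 8k = 5537.164666… → ⌈·⌉ = 5538
j=10: r + 9k = 6189.748 → ⌈·⌉ = 6190
j=11: r + 10k = 6842.331333… → ⌈·⌉ = 6843
j=12: r + 11k = 7494.914666… → ⌈·⌉ = 7495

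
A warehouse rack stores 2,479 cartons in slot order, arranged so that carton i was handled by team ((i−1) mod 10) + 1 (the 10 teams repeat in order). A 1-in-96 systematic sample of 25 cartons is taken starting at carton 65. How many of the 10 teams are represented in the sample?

5

Consecutive selections differ by k = 96, so their team numbers differ by 96 mod 10 = 6.
gcd(96, 10) = 2, so the sample visits 10/2 = 5 distinct residues mod 10.
Start 65 is team 5; the teams hit are 1, 3, 5, 7, 9.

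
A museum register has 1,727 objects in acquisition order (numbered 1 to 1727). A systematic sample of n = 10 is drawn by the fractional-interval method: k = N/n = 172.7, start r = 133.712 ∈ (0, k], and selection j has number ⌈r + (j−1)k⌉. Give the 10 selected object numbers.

134, 307, 480, 652, 825, 998, 1170, 1343, 1516, 1689

j=1: r + 0k = 133.712 → ⌈·⌉ = 134
j=2: r + 1k = 306.412 → ⌈·⌉ = 307
j=3: r + 2k = 479.112 → ⌈·⌉ = 480
j=4: r + 3k = 651.812 → ⌈·⌉ = 652
j=5: r + 4k = 824.512 → ⌈·⌉ = 825
j=6: r + 5k = 997.212 → ⌈·⌉ = 998
j=7: r + 6k = 1169.912 → ⌈·⌉ = 1170
j=8: r + 7k = 1342.612 → ⌈·⌉ = 1343
j=9: r + 8k = 1515.312 → ⌈·⌉ = 1516
j=10: r + 9k = 1688.012 → ⌈·⌉ = 1689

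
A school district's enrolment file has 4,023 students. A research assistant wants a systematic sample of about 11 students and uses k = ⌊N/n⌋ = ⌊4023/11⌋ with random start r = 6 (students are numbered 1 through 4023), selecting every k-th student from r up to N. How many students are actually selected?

k = ⌊4023/11⌋ = 365
Achieved size = ⌊(4023 − 6)/365⌋ + 1 = ⌊4017/365⌋ + 1 = 11 + 1 = 12
(last selection: 6 + 11×365 = 4021 ≤ 4023; next would be 4386 > 4023)

12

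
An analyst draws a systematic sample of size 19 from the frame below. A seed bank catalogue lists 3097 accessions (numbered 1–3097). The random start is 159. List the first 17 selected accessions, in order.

k = N/n = 3097/19 = 163
accession 1: 159
accession 2: 159 + 163 = 322
accession 3: 322 + 163 = 485
accession 4: 485 + 163 = 648
accession 5: 648 + 163 = 811
accession 6: 811 + 163 = 974
accession 7: 974 + 163 = 1137
accession 8: 1137 + 163 = 1300
accession 9: 1300 + 163 = 1463
accession 10: 1463 + 163 = 1626
accession 11: 1626 + 163 = 1789
accession 12: 1789 + 163 = 1952
accession 13: 1952 + 163 = 2115
accession 14: 2115 + 163 = 2278
accession 15: 2278 + 163 = 2441
accession 16: 2441 + 163 = 2604
accession 17: 2604 + 163 = 2767

159, 322, 485, 648, 811, 974, 1137, 1300, 1463, 1626, 1789, 1952, 2115, 2278, 2441, 2604, 2767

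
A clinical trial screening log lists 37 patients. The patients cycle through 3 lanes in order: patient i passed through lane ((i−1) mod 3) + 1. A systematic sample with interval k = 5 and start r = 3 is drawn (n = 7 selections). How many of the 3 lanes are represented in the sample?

Consecutive selections differ by k = 5, so their lane numbers differ by 5 mod 3 = 2.
gcd(5, 3) = 1, so the sample visits 3/1 = 3 distinct residues mod 3.
Start 3 is lane 3; the lanes hit are 1, 2, 3.

3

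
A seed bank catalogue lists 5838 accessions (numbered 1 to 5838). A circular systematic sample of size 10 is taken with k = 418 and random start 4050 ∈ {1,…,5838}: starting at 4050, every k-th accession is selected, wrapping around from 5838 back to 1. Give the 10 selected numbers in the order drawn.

4050, 4468, 4886, 5304, 5722, 302, 720, 1138, 1556, 1974

Selection 1: 4050
Selection 2: 4050 + 418 = 4468
Selection 3: 4468 + 418 = 4886
Selection 4: 4886 + 418 = 5304
Selection 5: 5304 + 418 = 5722
Selection 6: 5722 + 418 = 6140 → 6140 − 5838 = 302
Selection 7: 302 + 418 = 720
Selection 8: 720 + 418 = 1138
Selection 9: 1138 + 418 = 1556
Selection 10: 1556 + 418 = 1974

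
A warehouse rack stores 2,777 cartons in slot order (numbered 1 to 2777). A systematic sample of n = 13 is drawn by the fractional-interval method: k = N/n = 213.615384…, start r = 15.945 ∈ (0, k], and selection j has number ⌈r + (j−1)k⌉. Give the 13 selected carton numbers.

16, 230, 444, 657, 871, 1085, 1298, 1512, 1725, 1939, 2153, 2366, 2580

j=1: r + 0k = 15.945 → ⌈·⌉ = 16
j=2: r + 1k = 229.560384… → ⌈·⌉ = 230
j=3: r + 2k = 443.175769… → ⌈·⌉ = 444
j=4: r + 3k = 656.791153… → ⌈·⌉ = 657
j=5: r + 4k = 870.406538… → ⌈·⌉ = 871
j=6: r + 5k = 1084.021923… → ⌈·⌉ = 1085
j=7: r + 6k = 1297.637307… → ⌈·⌉ = 1298
j=8: r + 7k = 1511.252692… → ⌈·⌉ = 1512
j=9: r + 8k = 1724.868076… → ⌈·⌉ = 1725
j=10: r + 9k = 1938.483461… → ⌈·⌉ = 1939
j=11: r + 10k = 2152.098846… → ⌈·⌉ = 2153
j=12: r + 11k = 2365.714230… → ⌈·⌉ = 2366
j=13: r + 12k = 2579.329615… → ⌈·⌉ = 2580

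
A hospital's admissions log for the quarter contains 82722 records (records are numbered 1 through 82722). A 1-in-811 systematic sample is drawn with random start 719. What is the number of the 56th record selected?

45324

k = 811
56th selection = r + (56−1)·k = 719 + 55×811 = 719 + 44605 = 45324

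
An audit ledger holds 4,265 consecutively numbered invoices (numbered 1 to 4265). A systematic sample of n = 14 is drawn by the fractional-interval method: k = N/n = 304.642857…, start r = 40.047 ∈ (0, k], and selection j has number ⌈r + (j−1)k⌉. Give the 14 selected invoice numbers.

j=1: r + 0k = 40.047 → ⌈·⌉ = 41
j=2: r + 1k = 344.689857… → ⌈·⌉ = 345
j=3: r + 2k = 649.332714… → ⌈·⌉ = 650
j=4: r + 3k = 953.975571… → ⌈·⌉ = 954
j=5: r + 4k = 1258.618428… → ⌈·⌉ = 1259
j=6: r + 5k = 1563.261285… → ⌈·⌉ = 1564
j=7: r + 6k = 1867.904142… → ⌈·⌉ = 1868
j=8: r + 7k = 2172.547 → ⌈·⌉ = 2173
j=9: r + 8k = 2477.189857… → ⌈·⌉ = 2478
j=10: r + 9k = 2781.832714… → ⌈·⌉ = 2782
j=11: r + 10k = 3086.475571… → ⌈·⌉ = 3087
j=12: r + 11k = 3391.118428… → ⌈·⌉ = 3392
j=13: r + 12k = 3695.761285… → ⌈·⌉ = 3696
j=14: r + 13k = 4000.404142… → ⌈·⌉ = 4001

41, 345, 650, 954, 1259, 1564, 1868, 2173, 2478, 2782, 3087, 3392, 3696, 4001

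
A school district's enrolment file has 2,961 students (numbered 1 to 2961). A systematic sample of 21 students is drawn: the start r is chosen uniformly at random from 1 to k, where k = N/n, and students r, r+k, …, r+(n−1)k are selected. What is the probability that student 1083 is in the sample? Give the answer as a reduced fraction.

1/141

k = 2961/21 = 141.
Student 1083 is selected iff r ≡ 1083 (mod 141); exactly one such r in {1,…,141}.
Inclusion probability = 1/141.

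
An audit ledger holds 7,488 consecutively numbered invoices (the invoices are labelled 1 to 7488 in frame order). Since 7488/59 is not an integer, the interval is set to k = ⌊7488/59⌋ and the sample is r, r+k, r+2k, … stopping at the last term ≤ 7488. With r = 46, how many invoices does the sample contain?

60

k = ⌊7488/59⌋ = 126
Achieved size = ⌊(7488 − 46)/126⌋ + 1 = ⌊7442/126⌋ + 1 = 59 + 1 = 60
(last selection: 46 + 59×126 = 7480 ≤ 7488; next would be 7606 > 7488)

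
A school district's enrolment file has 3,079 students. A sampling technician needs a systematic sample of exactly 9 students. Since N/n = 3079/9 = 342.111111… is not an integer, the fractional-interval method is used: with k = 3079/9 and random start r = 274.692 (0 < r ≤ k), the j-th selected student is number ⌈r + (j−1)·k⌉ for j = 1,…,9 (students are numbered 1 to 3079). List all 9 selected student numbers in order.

275, 617, 959, 1302, 1644, 1986, 2328, 2670, 3012

j=1: r + 0k = 274.692 → ⌈·⌉ = 275
j=2: r + 1k = 616.803111… → ⌈·⌉ = 617
j=3: r + 2k = 958.914222… → ⌈·⌉ = 959
j=4: r + 3k = 1301.025333… → ⌈·⌉ = 1302
j=5: r + 4k = 1643.136444… → ⌈·⌉ = 1644
j=6: r + 5k = 1985.247555… → ⌈·⌉ = 1986
j=7: r + 6k = 2327.358666… → ⌈·⌉ = 2328
j=8: r + 7k = 2669.469777… → ⌈·⌉ = 2670
j=9: r + 8k = 3011.580888… → ⌈·⌉ = 3012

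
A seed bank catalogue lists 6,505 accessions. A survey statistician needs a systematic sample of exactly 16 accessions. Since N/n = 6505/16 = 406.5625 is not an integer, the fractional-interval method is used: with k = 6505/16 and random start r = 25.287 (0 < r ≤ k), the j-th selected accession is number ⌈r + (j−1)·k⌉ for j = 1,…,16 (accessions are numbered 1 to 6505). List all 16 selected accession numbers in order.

26, 432, 839, 1245, 1652, 2059, 2465, 2872, 3278, 3685, 4091, 4498, 4905, 5311, 5718, 6124

j=1: r + 0k = 25.287 → ⌈·⌉ = 26
j=2: r + 1k = 431.8495 → ⌈·⌉ = 432
j=3: r + 2k = 838.412 → ⌈·⌉ = 839
j=4: r + 3k = 1244.9745 → ⌈·⌉ = 1245
j=5: r + 4k = 1651.537 → ⌈·⌉ = 1652
j=6: r + 5k = 2058.0995 → ⌈·⌉ = 2059
j=7: r + 6k = 2464.662 → ⌈·⌉ = 2465
j=8: r + 7k = 2871.2245 → ⌈·⌉ = 2872
j=9: r + 8k = 3277.787 → ⌈·⌉ = 3278
j=10: r + 9k = 3684.3495 → ⌈·⌉ = 3685
j=11: r + 10k = 4090.912 → ⌈·⌉ = 4091
j=12: r + 11k = 4497.4745 → ⌈·⌉ = 4498
j=13: r + 12k = 4904.037 → ⌈·⌉ = 4905
j=14: r + 13k = 5310.5995 → ⌈·⌉ = 5311
j=15: r + 14k = 5717.162 → ⌈·⌉ = 5718
j=16: r + 15k = 6123.7245 → ⌈·⌉ = 6124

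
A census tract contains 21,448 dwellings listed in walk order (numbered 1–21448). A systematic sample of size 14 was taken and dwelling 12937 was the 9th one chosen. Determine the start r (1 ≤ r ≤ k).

681

k = 21448/14 = 1532
r = 12937 − (9−1)×1532 = 12937 − 12256 = 681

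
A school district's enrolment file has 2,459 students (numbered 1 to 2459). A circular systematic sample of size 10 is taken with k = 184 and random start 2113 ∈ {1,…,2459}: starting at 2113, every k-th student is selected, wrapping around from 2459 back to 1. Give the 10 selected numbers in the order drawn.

2113, 2297, 22, 206, 390, 574, 758, 942, 1126, 1310

Selection 1: 2113
Selection 2: 2113 + 184 = 2297
Selection 3: 2297 + 184 = 2481 → 2481 − 2459 = 22
Selection 4: 22 + 184 = 206
Selection 5: 206 + 184 = 390
Selection 6: 390 + 184 = 574
Selection 7: 574 + 184 = 758
Selection 8: 758 + 184 = 942
Selection 9: 942 + 184 = 1126
Selection 10: 1126 + 184 = 1310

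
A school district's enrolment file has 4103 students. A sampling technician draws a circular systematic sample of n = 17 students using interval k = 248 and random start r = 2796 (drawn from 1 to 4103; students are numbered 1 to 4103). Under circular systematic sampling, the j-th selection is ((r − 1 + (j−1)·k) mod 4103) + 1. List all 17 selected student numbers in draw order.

2796, 3044, 3292, 3540, 3788, 4036, 181, 429, 677, 925, 1173, 1421, 1669, 1917, 2165, 2413, 2661

Selection 1: 2796
Selection 2: 2796 + 248 = 3044
Selection 3: 3044 + 248 = 3292
Selection 4: 3292 + 248 = 3540
Selection 5: 3540 + 248 = 3788
Selection 6: 3788 + 248 = 4036
Selection 7: 4036 + 248 = 4284 → 4284 − 4103 = 181
Selection 8: 181 + 248 = 429
Selection 9: 429 + 248 = 677
Selection 10: 677 + 248 = 925
Selection 11: 925 + 248 = 1173
Selection 12: 1173 + 248 = 1421
Selection 13: 1421 + 248 = 1669
Selection 14: 1669 + 248 = 1917
Selection 15: 1917 + 248 = 2165
Selection 16: 2165 + 248 = 2413
Selection 17: 2413 + 248 = 2661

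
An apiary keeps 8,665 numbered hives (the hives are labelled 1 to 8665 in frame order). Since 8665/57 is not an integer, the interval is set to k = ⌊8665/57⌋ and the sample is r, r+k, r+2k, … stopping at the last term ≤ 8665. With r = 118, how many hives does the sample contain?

k = ⌊8665/57⌋ = 152
Achieved size = ⌊(8665 − 118)/152⌋ + 1 = ⌊8547/152⌋ + 1 = 56 + 1 = 57
(last selection: 118 + 56×152 = 8630 ≤ 8665; next would be 8782 > 8665)

57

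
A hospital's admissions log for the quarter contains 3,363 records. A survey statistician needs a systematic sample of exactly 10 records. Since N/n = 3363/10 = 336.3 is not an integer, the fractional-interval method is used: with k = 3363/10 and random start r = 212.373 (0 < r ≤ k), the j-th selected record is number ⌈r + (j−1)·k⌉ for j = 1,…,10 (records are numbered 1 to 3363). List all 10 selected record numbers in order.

213, 549, 885, 1222, 1558, 1894, 2231, 2567, 2903, 3240

j=1: r + 0k = 212.373 → ⌈·⌉ = 213
j=2: r + 1k = 548.673 → ⌈·⌉ = 549
j=3: r + 2k = 884.973 → ⌈·⌉ = 885
j=4: r + 3k = 1221.273 → ⌈·⌉ = 1222
j=5: r + 4k = 1557.573 → ⌈·⌉ = 1558
j=6: r + 5k = 1893.873 → ⌈·⌉ = 1894
j=7: r + 6k = 2230.173 → ⌈·⌉ = 2231
j=8: r + 7k = 2566.473 → ⌈·⌉ = 2567
j=9: r + 8k = 2902.773 → ⌈·⌉ = 2903
j=10: r + 9k = 3239.073 → ⌈·⌉ = 3240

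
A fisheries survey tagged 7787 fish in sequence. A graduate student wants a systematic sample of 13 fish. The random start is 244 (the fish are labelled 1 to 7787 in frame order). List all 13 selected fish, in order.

k = N/n = 7787/13 = 599
fish 1: 244
fish 2: 244 + 599 = 843
fish 3: 843 + 599 = 1442
fish 4: 1442 + 599 = 2041
fish 5: 2041 + 599 = 2640
fish 6: 2640 + 599 = 3239
fish 7: 3239 + 599 = 3838
fish 8: 3838 + 599 = 4437
fish 9: 4437 + 599 = 5036
fish 10: 5036 + 599 = 5635
fish 11: 5635 + 599 = 6234
fish 12: 6234 + 599 = 6833
fish 13: 6833 + 599 = 7432

244, 843, 1442, 2041, 2640, 3239, 3838, 4437, 5036, 5635, 6234, 6833, 7432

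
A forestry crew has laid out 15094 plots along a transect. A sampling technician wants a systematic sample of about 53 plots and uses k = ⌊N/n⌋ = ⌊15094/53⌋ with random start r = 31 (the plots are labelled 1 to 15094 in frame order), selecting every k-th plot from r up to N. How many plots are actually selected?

54

k = ⌊15094/53⌋ = 284
Achieved size = ⌊(15094 − 31)/284⌋ + 1 = ⌊15063/284⌋ + 1 = 53 + 1 = 54
(last selection: 31 + 53×284 = 15083 ≤ 15094; next would be 15367 > 15094)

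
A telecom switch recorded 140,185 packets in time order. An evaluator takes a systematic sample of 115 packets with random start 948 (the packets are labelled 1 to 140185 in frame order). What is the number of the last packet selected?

139914

k = 140185/115 = 1219
115th selection = r + (115−1)·k = 948 + 114×1219 = 948 + 138966 = 139914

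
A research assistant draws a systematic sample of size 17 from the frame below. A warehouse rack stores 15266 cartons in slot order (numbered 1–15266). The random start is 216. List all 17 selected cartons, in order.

k = N/n = 15266/17 = 898
carton 1: 216
carton 2: 216 + 898 = 1114
carton 3: 1114 + 898 = 2012
carton 4: 2012 + 898 = 2910
carton 5: 2910 + 898 = 3808
carton 6: 3808 + 898 = 4706
carton 7: 4706 + 898 = 5604
carton 8: 5604 + 898 = 6502
carton 9: 6502 + 898 = 7400
carton 10: 7400 + 898 = 8298
carton 11: 8298 + 898 = 9196
carton 12: 9196 + 898 = 10094
carton 13: 10094 + 898 = 10992
carton 14: 10992 + 898 = 11890
carton 15: 11890 + 898 = 12788
carton 16: 12788 + 898 = 13686
carton 17: 13686 + 898 = 14584

216, 1114, 2012, 2910, 3808, 4706, 5604, 6502, 7400, 8298, 9196, 10094, 10992, 11890, 12788, 13686, 14584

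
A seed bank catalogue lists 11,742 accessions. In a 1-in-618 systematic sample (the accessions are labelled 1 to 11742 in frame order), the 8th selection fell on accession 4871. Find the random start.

k = 618
r = 4871 − (8−1)×618 = 4871 − 4326 = 545

545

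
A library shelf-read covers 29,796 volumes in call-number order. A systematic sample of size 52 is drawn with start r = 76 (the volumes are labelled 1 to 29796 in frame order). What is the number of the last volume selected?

k = 29796/52 = 573
52nd selection = r + (52−1)·k = 76 + 51×573 = 76 + 29223 = 29299

29299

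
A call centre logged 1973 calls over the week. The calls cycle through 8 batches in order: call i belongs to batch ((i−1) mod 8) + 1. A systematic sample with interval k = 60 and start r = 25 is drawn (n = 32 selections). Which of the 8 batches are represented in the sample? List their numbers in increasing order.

1, 5

Consecutive selections differ by k = 60, so their batch numbers differ by 60 mod 8 = 4.
gcd(60, 8) = 4, so the sample visits 8/4 = 2 distinct residues mod 8.
Start 25 is batch 1; the batches hit are 1, 5.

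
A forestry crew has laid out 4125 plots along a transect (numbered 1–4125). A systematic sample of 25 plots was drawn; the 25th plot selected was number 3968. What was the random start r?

8

k = 4125/25 = 165
r = 3968 − (25−1)×165 = 3968 − 3960 = 8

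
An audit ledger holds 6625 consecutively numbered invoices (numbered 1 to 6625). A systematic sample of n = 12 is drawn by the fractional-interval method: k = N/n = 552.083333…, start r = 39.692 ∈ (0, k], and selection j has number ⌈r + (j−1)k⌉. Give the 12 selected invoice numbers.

40, 592, 1144, 1696, 2249, 2801, 3353, 3905, 4457, 5009, 5561, 6113

j=1: r + 0k = 39.692 → ⌈·⌉ = 40
j=2: r + 1k = 591.775333… → ⌈·⌉ = 592
j=3: r + 2k = 1143.858666… → ⌈·⌉ = 1144
j=4: r + 3k = 1695.942 → ⌈·⌉ = 1696
j=5: r + 4k = 2248.025333… → ⌈·⌉ = 2249
j=6: r + 5k = 2800.108666… → ⌈·⌉ = 2801
j=7: r + 6k = 3352.192 → ⌈·⌉ = 3353
j=8: r + 7k = 3904.275333… → ⌈·⌉ = 3905
j=9: r + 8k = 4456.358666… → ⌈·⌉ = 4457
j=10: r + 9k = 5008.442 → ⌈·⌉ = 5009
j=11: r + 10k = 5560.525333… → ⌈·⌉ = 5561
j=12: r + 11k = 6112.608666… → ⌈·⌉ = 6113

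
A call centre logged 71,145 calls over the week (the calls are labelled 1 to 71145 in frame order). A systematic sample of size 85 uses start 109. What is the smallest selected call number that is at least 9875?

k = 71145/85 = 837
Steps past start: ⌈(9875 − 109)/837⌉ = ⌈9766/837⌉ = 12
Selected call: 109 + 12×837 = 10153

10153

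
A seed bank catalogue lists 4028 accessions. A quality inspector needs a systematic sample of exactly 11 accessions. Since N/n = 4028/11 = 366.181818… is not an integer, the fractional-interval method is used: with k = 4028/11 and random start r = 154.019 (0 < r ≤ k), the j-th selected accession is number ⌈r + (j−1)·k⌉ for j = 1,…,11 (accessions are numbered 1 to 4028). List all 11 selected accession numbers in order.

j=1: r + 0k = 154.019 → ⌈·⌉ = 155
j=2: r + 1k = 520.200818… → ⌈·⌉ = 521
j=3: r + 2k = 886.382636… → ⌈·⌉ = 887
j=4: r + 3k = 1252.564454… → ⌈·⌉ = 1253
j=5: r + 4k = 1618.746272… → ⌈·⌉ = 1619
j=6: r + 5k = 1984.928090… → ⌈·⌉ = 1985
j=7: r + 6k = 2351.109909… → ⌈·⌉ = 2352
j=8: r + 7k = 2717.291727… → ⌈·⌉ = 2718
j=9: r + 8k = 3083.473545… → ⌈·⌉ = 3084
j=10: r + 9k = 3449.655363… → ⌈·⌉ = 3450
j=11: r + 10k = 3815.837181… → ⌈·⌉ = 3816

155, 521, 887, 1253, 1619, 1985, 2352, 2718, 3084, 3450, 3816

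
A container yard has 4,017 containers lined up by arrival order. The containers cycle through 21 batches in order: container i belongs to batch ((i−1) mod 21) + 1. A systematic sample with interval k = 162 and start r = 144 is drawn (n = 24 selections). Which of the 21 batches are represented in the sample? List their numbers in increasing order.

3, 6, 9, 12, 15, 18, 21

Consecutive selections differ by k = 162, so their batch numbers differ by 162 mod 21 = 15.
gcd(162, 21) = 3, so the sample visits 21/3 = 7 distinct residues mod 21.
Start 144 is batch 18; the batches hit are 3, 6, 9, 12, 15, 18, 21.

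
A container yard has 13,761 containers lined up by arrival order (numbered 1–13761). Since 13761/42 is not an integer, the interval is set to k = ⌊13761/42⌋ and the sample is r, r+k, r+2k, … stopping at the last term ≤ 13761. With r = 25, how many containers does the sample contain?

43

k = ⌊13761/42⌋ = 327
Achieved size = ⌊(13761 − 25)/327⌋ + 1 = ⌊13736/327⌋ + 1 = 42 + 1 = 43
(last selection: 25 + 42×327 = 13759 ≤ 13761; next would be 14086 > 13761)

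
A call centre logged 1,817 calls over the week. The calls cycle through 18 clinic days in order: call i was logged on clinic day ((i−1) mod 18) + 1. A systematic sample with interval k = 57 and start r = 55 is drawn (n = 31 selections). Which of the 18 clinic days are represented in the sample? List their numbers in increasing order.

1, 4, 7, 10, 13, 16

Consecutive selections differ by k = 57, so their clinic day numbers differ by 57 mod 18 = 3.
gcd(57, 18) = 3, so the sample visits 18/3 = 6 distinct residues mod 18.
Start 55 is clinic day 1; the clinic days hit are 1, 4, 7, 10, 13, 16.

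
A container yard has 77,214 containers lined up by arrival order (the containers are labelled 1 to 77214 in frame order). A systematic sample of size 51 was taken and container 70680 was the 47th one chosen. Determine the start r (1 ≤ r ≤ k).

k = 77214/51 = 1514
r = 70680 − (47−1)×1514 = 70680 − 69644 = 1036

1036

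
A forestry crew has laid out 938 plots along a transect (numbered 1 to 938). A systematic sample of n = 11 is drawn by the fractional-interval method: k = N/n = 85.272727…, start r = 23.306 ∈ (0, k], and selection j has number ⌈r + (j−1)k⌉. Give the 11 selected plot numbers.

j=1: r + 0k = 23.306 → ⌈·⌉ = 24
j=2: r + 1k = 108.578727… → ⌈·⌉ = 109
j=3: r + 2k = 193.851454… → ⌈·⌉ = 194
j=4: r + 3k = 279.124181… → ⌈·⌉ = 280
j=5: r + 4k = 364.396909… → ⌈·⌉ = 365
j=6: r + 5k = 449.669636… → ⌈·⌉ = 450
j=7: r + 6k = 534.942363… → ⌈·⌉ = 535
j=8: r + 7k = 620.215090… → ⌈·⌉ = 621
j=9: r + 8k = 705.487818… → ⌈·⌉ = 706
j=10: r + 9k = 790.760545… → ⌈·⌉ = 791
j=11: r + 10k = 876.033272… → ⌈·⌉ = 877

24, 109, 194, 280, 365, 450, 535, 621, 706, 791, 877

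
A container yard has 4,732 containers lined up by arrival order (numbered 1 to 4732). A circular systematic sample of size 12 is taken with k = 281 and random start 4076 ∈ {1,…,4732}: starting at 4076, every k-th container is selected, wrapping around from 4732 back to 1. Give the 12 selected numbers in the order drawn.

Selection 1: 4076
Selection 2: 4076 + 281 = 4357
Selection 3: 4357 + 281 = 4638
Selection 4: 4638 + 281 = 4919 → 4919 − 4732 = 187
Selection 5: 187 + 281 = 468
Selection 6: 468 + 281 = 749
Selection 7: 749 + 281 = 1030
Selection 8: 1030 + 281 = 1311
Selection 9: 1311 + 281 = 1592
Selection 10: 1592 + 281 = 1873
Selection 11: 1873 + 281 = 2154
Selection 12: 2154 + 281 = 2435

4076, 4357, 4638, 187, 468, 749, 1030, 1311, 1592, 1873, 2154, 2435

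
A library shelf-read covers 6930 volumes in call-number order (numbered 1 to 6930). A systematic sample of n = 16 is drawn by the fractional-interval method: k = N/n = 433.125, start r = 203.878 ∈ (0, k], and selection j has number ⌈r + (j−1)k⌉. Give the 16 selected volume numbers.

204, 638, 1071, 1504, 1937, 2370, 2803, 3236, 3669, 4103, 4536, 4969, 5402, 5835, 6268, 6701

j=1: r + 0k = 203.878 → ⌈·⌉ = 204
j=2: r + 1k = 637.003 → ⌈·⌉ = 638
j=3: r + 2k = 1070.128 → ⌈·⌉ = 1071
j=4: r + 3k = 1503.253 → ⌈·⌉ = 1504
j=5: r + 4k = 1936.378 → ⌈·⌉ = 1937
j=6: r + 5k = 2369.503 → ⌈·⌉ = 2370
j=7: r + 6k = 2802.628 → ⌈·⌉ = 2803
j=8: r + 7k = 3235.753 → ⌈·⌉ = 3236
j=9: r + 8k = 3668.878 → ⌈·⌉ = 3669
j=10: r + 9k = 4102.003 → ⌈·⌉ = 4103
j=11: r + 10k = 4535.128 → ⌈·⌉ = 4536
j=12: r + 11k = 4968.253 → ⌈·⌉ = 4969
j=13: r + 12k = 5401.378 → ⌈·⌉ = 5402
j=14: r + 13k = 5834.503 → ⌈·⌉ = 5835
j=15: r + 14k = 6267.628 → ⌈·⌉ = 6268
j=16: r + 15k = 6700.753 → ⌈·⌉ = 6701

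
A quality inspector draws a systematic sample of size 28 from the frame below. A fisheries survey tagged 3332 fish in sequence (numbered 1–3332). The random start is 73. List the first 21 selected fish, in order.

k = N/n = 3332/28 = 119
fish 1: 73
fish 2: 73 + 119 = 192
fish 3: 192 + 119 = 311
fish 4: 311 + 119 = 430
fish 5: 430 + 119 = 549
fish 6: 549 + 119 = 668
fish 7: 668 + 119 = 787
fish 8: 787 + 119 = 906
fish 9: 906 + 119 = 1025
fish 10: 1025 + 119 = 1144
fish 11: 1144 + 119 = 1263
fish 12: 1263 + 119 = 1382
fish 13: 1382 + 119 = 1501
fish 14: 1501 + 119 = 1620
fish 15: 1620 + 119 = 1739
fish 16: 1739 + 119 = 1858
fish 17: 1858 + 119 = 1977
fish 18: 1977 + 119 = 2096
fish 19: 2096 + 119 = 2215
fish 20: 2215 + 119 = 2334
fish 21: 2334 + 119 = 2453

73, 192, 311, 430, 549, 668, 787, 906, 1025, 1144, 1263, 1382, 1501, 1620, 1739, 1858, 1977, 2096, 2215, 2334, 2453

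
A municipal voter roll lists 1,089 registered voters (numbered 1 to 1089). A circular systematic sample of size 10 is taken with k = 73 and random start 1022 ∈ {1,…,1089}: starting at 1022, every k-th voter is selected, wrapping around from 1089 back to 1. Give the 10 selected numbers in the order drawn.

1022, 6, 79, 152, 225, 298, 371, 444, 517, 590

Selection 1: 1022
Selection 2: 1022 + 73 = 1095 → 1095 − 1089 = 6
Selection 3: 6 + 73 = 79
Selection 4: 79 + 73 = 152
Selection 5: 152 + 73 = 225
Selection 6: 225 + 73 = 298
Selection 7: 298 + 73 = 371
Selection 8: 371 + 73 = 444
Selection 9: 444 + 73 = 517
Selection 10: 517 + 73 = 590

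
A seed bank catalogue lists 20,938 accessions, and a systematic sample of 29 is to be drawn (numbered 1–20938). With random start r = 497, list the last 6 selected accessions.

17103, 17825, 18547, 19269, 19991, 20713

k = N/n = 20938/29 = 722
24th selection = 497 + 23×722 = 17103
25th: 17103 + 722 = 17825
26th: 17825 + 722 = 18547
27th: 18547 + 722 = 19269
28th: 19269 + 722 = 19991
29th: 19991 + 722 = 20713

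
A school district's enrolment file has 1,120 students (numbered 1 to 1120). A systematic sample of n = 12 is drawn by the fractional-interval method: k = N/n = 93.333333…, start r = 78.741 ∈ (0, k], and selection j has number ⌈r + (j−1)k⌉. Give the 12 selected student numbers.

j=1: r + 0k = 78.741 → ⌈·⌉ = 79
j=2: r + 1k = 172.074333… → ⌈·⌉ = 173
j=3: r + 2k = 265.407666… → ⌈·⌉ = 266
j=4: r + 3k = 358.741 → ⌈·⌉ = 359
j=5: r + 4k = 452.074333… → ⌈·⌉ = 453
j=6: r + 5k = 545.407666… → ⌈·⌉ = 546
j=7: r + 6k = 638.741 → ⌈·⌉ = 639
j=8: r + 7k = 732.074333… → ⌈·⌉ = 733
j=9: r + 8k = 825.407666… → ⌈·⌉ = 826
j=10: r + 9k = 918.741 → ⌈·⌉ = 919
j=11: r + 10k = 1012.074333… → ⌈·⌉ = 1013
j=12: r + 11k = 1105.407666… → ⌈·⌉ = 1106

79, 173, 266, 359, 453, 546, 639, 733, 826, 919, 1013, 1106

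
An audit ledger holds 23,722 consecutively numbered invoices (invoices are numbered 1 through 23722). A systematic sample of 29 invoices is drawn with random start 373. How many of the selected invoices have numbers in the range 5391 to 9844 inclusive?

k = 23722/29 = 818
First selection ≥ 5391: 373 + ⌈(5391−373)/818⌉·818 = 373 + 7×818 = 6099
Last selection ≤ 9844: 373 + ⌊(9844−373)/818⌋·818 = 373 + 11×818 = 9371
Count = 11 − 7 + 1 = 5

5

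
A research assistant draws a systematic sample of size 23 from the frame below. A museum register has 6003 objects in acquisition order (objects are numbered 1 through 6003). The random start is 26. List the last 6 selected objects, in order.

4463, 4724, 4985, 5246, 5507, 5768

k = N/n = 6003/23 = 261
18th selection = 26 + 17×261 = 4463
19th: 4463 + 261 = 4724
20th: 4724 + 261 = 4985
21st: 4985 + 261 = 5246
22nd: 5246 + 261 = 5507
23rd: 5507 + 261 = 5768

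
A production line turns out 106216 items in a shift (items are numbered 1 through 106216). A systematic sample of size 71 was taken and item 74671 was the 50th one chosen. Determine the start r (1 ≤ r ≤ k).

k = 106216/71 = 1496
r = 74671 − (50−1)×1496 = 74671 − 73304 = 1367

1367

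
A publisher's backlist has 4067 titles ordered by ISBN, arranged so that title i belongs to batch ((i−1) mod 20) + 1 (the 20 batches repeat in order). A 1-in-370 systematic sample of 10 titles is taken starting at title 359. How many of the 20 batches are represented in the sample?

2

Consecutive selections differ by k = 370, so their batch numbers differ by 370 mod 20 = 10.
gcd(370, 20) = 10, so the sample visits 20/10 = 2 distinct residues mod 20.
Start 359 is batch 19; the batches hit are 9, 19.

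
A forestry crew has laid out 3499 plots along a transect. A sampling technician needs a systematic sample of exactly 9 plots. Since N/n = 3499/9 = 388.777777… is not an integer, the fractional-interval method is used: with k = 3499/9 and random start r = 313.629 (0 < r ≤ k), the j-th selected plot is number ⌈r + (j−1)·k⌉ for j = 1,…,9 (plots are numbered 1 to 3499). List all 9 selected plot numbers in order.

j=1: r + 0k = 313.629 → ⌈·⌉ = 314
j=2: r + 1k = 702.406777… → ⌈·⌉ = 703
j=3: r + 2k = 1091.184555… → ⌈·⌉ = 1092
j=4: r + 3k = 1479.962333… → ⌈·⌉ = 1480
j=5: r + 4k = 1868.740111… → ⌈·⌉ = 1869
j=6: r + 5k = 2257.517888… → ⌈·⌉ = 2258
j=7: r + 6k = 2646.295666… → ⌈·⌉ = 2647
j=8: r + 7k = 3035.073444… → ⌈·⌉ = 3036
j=9: r + 8k = 3423.851222… → ⌈·⌉ = 3424

314, 703, 1092, 1480, 1869, 2258, 2647, 3036, 3424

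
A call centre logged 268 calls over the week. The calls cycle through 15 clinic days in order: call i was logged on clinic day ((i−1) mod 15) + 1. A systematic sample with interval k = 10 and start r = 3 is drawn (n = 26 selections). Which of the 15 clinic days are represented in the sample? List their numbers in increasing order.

3, 8, 13

Consecutive selections differ by k = 10, so their clinic day numbers differ by 10 mod 15 = 10.
gcd(10, 15) = 5, so the sample visits 15/5 = 3 distinct residues mod 15.
Start 3 is clinic day 3; the clinic days hit are 3, 8, 13.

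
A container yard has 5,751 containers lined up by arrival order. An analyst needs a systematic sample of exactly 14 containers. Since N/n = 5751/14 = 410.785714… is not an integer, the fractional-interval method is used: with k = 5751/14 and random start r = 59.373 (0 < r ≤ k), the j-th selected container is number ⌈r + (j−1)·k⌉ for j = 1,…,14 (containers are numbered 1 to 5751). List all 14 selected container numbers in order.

j=1: r + 0k = 59.373 → ⌈·⌉ = 60
j=2: r + 1k = 470.158714… → ⌈·⌉ = 471
j=3: r + 2k = 880.944428… → ⌈·⌉ = 881
j=4: r + 3k = 1291.730142… → ⌈·⌉ = 1292
j=5: r + 4k = 1702.515857… → ⌈·⌉ = 1703
j=6: r + 5k = 2113.301571… → ⌈·⌉ = 2114
j=7: r + 6k = 2524.087285… → ⌈·⌉ = 2525
j=8: r + 7k = 2934.873 → ⌈·⌉ = 2935
j=9: r + 8k = 3345.658714… → ⌈·⌉ = 3346
j=10: r + 9k = 3756.444428… → ⌈·⌉ = 3757
j=11: r + 10k = 4167.230142… → ⌈·⌉ = 4168
j=12: r + 11k = 4578.015857… → ⌈·⌉ = 4579
j=13: r + 12k = 4988.801571… → ⌈·⌉ = 4989
j=14: r + 13k = 5399.587285… → ⌈·⌉ = 5400

60, 471, 881, 1292, 1703, 2114, 2525, 2935, 3346, 3757, 4168, 4579, 4989, 5400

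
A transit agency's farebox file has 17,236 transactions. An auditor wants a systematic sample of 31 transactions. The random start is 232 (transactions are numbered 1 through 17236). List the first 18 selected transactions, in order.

k = N/n = 17236/31 = 556
transaction 1: 232
transaction 2: 232 + 556 = 788
transaction 3: 788 + 556 = 1344
transaction 4: 1344 + 556 = 1900
transaction 5: 1900 + 556 = 2456
transaction 6: 2456 + 556 = 3012
transaction 7: 3012 + 556 = 3568
transaction 8: 3568 + 556 = 4124
transaction 9: 4124 + 556 = 4680
transaction 10: 4680 + 556 = 5236
transaction 11: 5236 + 556 = 5792
transaction 12: 5792 + 556 = 6348
transaction 13: 6348 + 556 = 6904
transaction 14: 6904 + 556 = 7460
transaction 15: 7460 + 556 = 8016
transaction 16: 8016 + 556 = 8572
transaction 17: 8572 + 556 = 9128
transaction 18: 9128 + 556 = 9684

232, 788, 1344, 1900, 2456, 3012, 3568, 4124, 4680, 5236, 5792, 6348, 6904, 7460, 8016, 8572, 9128, 9684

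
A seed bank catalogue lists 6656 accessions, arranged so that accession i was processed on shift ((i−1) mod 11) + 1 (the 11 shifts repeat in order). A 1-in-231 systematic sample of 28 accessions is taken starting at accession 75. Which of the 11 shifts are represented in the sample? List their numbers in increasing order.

Consecutive selections differ by k = 231, so their shift numbers differ by 231 mod 11 = 0.
gcd(231, 11) = 11, so the sample visits 11/11 = 1 distinct residues mod 11.
Start 75 is shift 9; the shifts hit are 9.

9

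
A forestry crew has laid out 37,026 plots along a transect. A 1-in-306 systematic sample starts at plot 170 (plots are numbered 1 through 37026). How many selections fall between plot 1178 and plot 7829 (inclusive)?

22

k = 306
First selection ≥ 1178: 170 + ⌈(1178−170)/306⌉·306 = 170 + 4×306 = 1394
Last selection ≤ 7829: 170 + ⌊(7829−170)/306⌋·306 = 170 + 25×306 = 7820
Count = 25 − 4 + 1 = 22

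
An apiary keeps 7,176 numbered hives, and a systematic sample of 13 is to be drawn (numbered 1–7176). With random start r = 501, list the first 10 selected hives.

501, 1053, 1605, 2157, 2709, 3261, 3813, 4365, 4917, 5469

k = N/n = 7176/13 = 552
hive 1: 501
hive 2: 501 + 552 = 1053
hive 3: 1053 + 552 = 1605
hive 4: 1605 + 552 = 2157
hive 5: 2157 + 552 = 2709
hive 6: 2709 + 552 = 3261
hive 7: 3261 + 552 = 3813
hive 8: 3813 + 552 = 4365
hive 9: 4365 + 552 = 4917
hive 10: 4917 + 552 = 5469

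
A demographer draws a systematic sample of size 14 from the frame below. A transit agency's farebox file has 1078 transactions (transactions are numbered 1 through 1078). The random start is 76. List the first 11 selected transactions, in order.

76, 153, 230, 307, 384, 461, 538, 615, 692, 769, 846

k = N/n = 1078/14 = 77
transaction 1: 76
transaction 2: 76 + 77 = 153
transaction 3: 153 + 77 = 230
transaction 4: 230 + 77 = 307
transaction 5: 307 + 77 = 384
transaction 6: 384 + 77 = 461
transaction 7: 461 + 77 = 538
transaction 8: 538 + 77 = 615
transaction 9: 615 + 77 = 692
transaction 10: 692 + 77 = 769
transaction 11: 769 + 77 = 846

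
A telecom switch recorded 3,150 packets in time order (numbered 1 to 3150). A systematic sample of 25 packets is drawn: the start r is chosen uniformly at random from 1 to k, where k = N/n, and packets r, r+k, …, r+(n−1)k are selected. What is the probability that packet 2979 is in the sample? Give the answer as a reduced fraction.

1/126

k = 3150/25 = 126.
Packet 2979 is selected iff r ≡ 2979 (mod 126); exactly one such r in {1,…,126}.
Inclusion probability = 1/126.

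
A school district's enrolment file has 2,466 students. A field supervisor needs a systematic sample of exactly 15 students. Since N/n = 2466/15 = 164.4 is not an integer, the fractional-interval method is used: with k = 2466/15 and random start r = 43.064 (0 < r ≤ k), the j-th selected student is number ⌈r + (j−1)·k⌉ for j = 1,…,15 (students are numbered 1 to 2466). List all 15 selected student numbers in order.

44, 208, 372, 537, 701, 866, 1030, 1194, 1359, 1523, 1688, 1852, 2016, 2181, 2345

j=1: r + 0k = 43.064 → ⌈·⌉ = 44
j=2: r + 1k = 207.464 → ⌈·⌉ = 208
j=3: r + 2k = 371.864 → ⌈·⌉ = 372
j=4: r + 3k = 536.264 → ⌈·⌉ = 537
j=5: r + 4k = 700.664 → ⌈·⌉ = 701
j=6: r + 5k = 865.064 → ⌈·⌉ = 866
j=7: r + 6k = 1029.464 → ⌈·⌉ = 1030
j=8: r + 7k = 1193.864 → ⌈·⌉ = 1194
j=9: r + 8k = 1358.264 → ⌈·⌉ = 1359
j=10: r + 9k = 1522.664 → ⌈·⌉ = 1523
j=11: r + 10k = 1687.064 → ⌈·⌉ = 1688
j=12: r + 11k = 1851.464 → ⌈·⌉ = 1852
j=13: r + 12k = 2015.864 → ⌈·⌉ = 2016
j=14: r + 13k = 2180.264 → ⌈·⌉ = 2181
j=15: r + 14k = 2344.664 → ⌈·⌉ = 2345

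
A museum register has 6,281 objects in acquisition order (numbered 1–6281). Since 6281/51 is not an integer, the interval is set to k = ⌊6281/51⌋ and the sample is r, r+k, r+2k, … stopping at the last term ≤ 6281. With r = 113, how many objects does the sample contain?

k = ⌊6281/51⌋ = 123
Achieved size = ⌊(6281 − 113)/123⌋ + 1 = ⌊6168/123⌋ + 1 = 50 + 1 = 51
(last selection: 113 + 50×123 = 6263 ≤ 6281; next would be 6386 > 6281)

51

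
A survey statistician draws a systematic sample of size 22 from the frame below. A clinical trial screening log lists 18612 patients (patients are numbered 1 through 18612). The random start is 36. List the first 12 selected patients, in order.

k = N/n = 18612/22 = 846
patient 1: 36
patient 2: 36 + 846 = 882
patient 3: 882 + 846 = 1728
patient 4: 1728 + 846 = 2574
patient 5: 2574 + 846 = 3420
patient 6: 3420 + 846 = 4266
patient 7: 4266 + 846 = 5112
patient 8: 5112 + 846 = 5958
patient 9: 5958 + 846 = 6804
patient 10: 6804 + 846 = 7650
patient 11: 7650 + 846 = 8496
patient 12: 8496 + 846 = 9342

36, 882, 1728, 2574, 3420, 4266, 5112, 5958, 6804, 7650, 8496, 9342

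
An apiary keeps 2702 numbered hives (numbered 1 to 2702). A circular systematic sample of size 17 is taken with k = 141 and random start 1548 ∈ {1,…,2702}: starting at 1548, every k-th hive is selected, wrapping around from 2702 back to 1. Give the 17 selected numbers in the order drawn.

Selection 1: 1548
Selection 2: 1548 + 141 = 1689
Selection 3: 1689 + 141 = 1830
Selection 4: 1830 + 141 = 1971
Selection 5: 1971 + 141 = 2112
Selection 6: 2112 + 141 = 2253
Selection 7: 2253 + 141 = 2394
Selection 8: 2394 + 141 = 2535
Selection 9: 2535 + 141 = 2676
Selection 10: 2676 + 141 = 2817 → 2817 − 2702 = 115
Selection 11: 115 + 141 = 256
Selection 12: 256 + 141 = 397
Selection 13: 397 + 141 = 538
Selection 14: 538 + 141 = 679
Selection 15: 679 + 141 = 820
Selection 16: 820 + 141 = 961
Selection 17: 961 + 141 = 1102

1548, 1689, 1830, 1971, 2112, 2253, 2394, 2535, 2676, 115, 256, 397, 538, 679, 820, 961, 1102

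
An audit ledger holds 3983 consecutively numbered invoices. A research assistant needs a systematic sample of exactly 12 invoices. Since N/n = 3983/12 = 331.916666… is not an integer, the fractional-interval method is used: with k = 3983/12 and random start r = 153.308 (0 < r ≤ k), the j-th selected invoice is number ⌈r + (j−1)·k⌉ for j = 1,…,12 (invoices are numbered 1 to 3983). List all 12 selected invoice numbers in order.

154, 486, 818, 1150, 1481, 1813, 2145, 2477, 2809, 3141, 3473, 3805

j=1: r + 0k = 153.308 → ⌈·⌉ = 154
j=2: r + 1k = 485.224666… → ⌈·⌉ = 486
j=3: r + 2k = 817.141333… → ⌈·⌉ = 818
j=4: r + 3k = 1149.058 → ⌈·⌉ = 1150
j=5: r + 4k = 1480.974666… → ⌈·⌉ = 1481
j=6: r + 5k = 1812.891333… → ⌈·⌉ = 1813
j=7: r + 6k = 2144.808 → ⌈·⌉ = 2145
j=8: r + 7k = 2476.724666… → ⌈·⌉ = 2477
j=9: r + 8k = 2808.641333… → ⌈·⌉ = 2809
j=10: r + 9k = 3140.558 → ⌈·⌉ = 3141
j=11: r + 10k = 3472.474666… → ⌈·⌉ = 3473
j=12: r + 11k = 3804.391333… → ⌈·⌉ = 3805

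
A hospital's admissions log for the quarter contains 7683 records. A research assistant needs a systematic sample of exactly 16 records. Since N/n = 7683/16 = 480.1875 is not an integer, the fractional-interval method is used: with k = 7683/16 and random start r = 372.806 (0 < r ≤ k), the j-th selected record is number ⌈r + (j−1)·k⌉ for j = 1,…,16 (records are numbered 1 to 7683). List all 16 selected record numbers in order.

373, 853, 1334, 1814, 2294, 2774, 3254, 3735, 4215, 4695, 5175, 5655, 6136, 6616, 7096, 7576

j=1: r + 0k = 372.806 → ⌈·⌉ = 373
j=2: r + 1k = 852.9935 → ⌈·⌉ = 853
j=3: r + 2k = 1333.181 → ⌈·⌉ = 1334
j=4: r + 3k = 1813.3685 → ⌈·⌉ = 1814
j=5: r + 4k = 2293.556 → ⌈·⌉ = 2294
j=6: r + 5k = 2773.7435 → ⌈·⌉ = 2774
j=7: r + 6k = 3253.931 → ⌈·⌉ = 3254
j=8: r + 7k = 3734.1185 → ⌈·⌉ = 3735
j=9: r + 8k = 4214.306 → ⌈·⌉ = 4215
j=10: r + 9k = 4694.4935 → ⌈·⌉ = 4695
j=11: r + 10k = 5174.681 → ⌈·⌉ = 5175
j=12: r + 11k = 5654.8685 → ⌈·⌉ = 5655
j=13: r + 12k = 6135.056 → ⌈·⌉ = 6136
j=14: r + 13k = 6615.2435 → ⌈·⌉ = 6616
j=15: r + 14k = 7095.431 → ⌈·⌉ = 7096
j=16: r + 15k = 7575.6185 → ⌈·⌉ = 7576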